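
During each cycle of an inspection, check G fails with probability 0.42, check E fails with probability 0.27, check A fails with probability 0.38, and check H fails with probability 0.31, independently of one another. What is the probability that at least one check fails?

0.81886948

P(none) = (1 − 0.42) × (1 − 0.27) × (1 − 0.38) × (1 − 0.31) = 0.58 × 0.73 × 0.62 × 0.69 = 0.18113052
P(at least one) = 1 − 0.18113052 = 0.81886948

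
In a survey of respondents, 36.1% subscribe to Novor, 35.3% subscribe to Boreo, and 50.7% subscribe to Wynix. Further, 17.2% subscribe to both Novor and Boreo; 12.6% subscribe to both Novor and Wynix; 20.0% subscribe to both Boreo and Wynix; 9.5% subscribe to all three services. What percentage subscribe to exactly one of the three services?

P(exactly one) = 36.1 + 35.3 + 50.7 − 2·17.2 − 2·12.6 − 2·20.0 + 3·9.5 = 51.0%

51.0%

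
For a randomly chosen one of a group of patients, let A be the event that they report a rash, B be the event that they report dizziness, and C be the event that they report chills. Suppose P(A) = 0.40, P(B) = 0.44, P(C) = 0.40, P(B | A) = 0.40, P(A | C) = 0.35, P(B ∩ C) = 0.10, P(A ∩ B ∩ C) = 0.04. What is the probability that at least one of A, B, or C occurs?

P(A ∩ B) = P(A)·P(B|A) = 0.40 × 0.40 = 0.16
P(A ∩ C) = P(C)·P(A|C) = 0.40 × 0.35 = 0.14
P(A ∪ B ∪ C) = 0.40 + 0.44 + 0.40 − 0.16 − 0.14 − 0.10 + 0.04 = 0.88

0.88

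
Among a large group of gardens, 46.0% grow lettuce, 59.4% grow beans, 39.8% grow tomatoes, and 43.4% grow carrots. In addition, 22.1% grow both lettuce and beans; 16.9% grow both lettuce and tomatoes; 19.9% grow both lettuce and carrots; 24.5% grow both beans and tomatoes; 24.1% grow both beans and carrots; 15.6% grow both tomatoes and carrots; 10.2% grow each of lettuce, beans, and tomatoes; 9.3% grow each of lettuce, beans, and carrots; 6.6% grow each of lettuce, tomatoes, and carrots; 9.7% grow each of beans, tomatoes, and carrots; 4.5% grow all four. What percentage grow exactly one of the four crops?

31.8%

P(exactly one) = 46.0 + 59.4 + 39.8 + 43.4 − 2·22.1 − 2·16.9 − 2·19.9 − 2·24.5 − 2·24.1 − 2·15.6 + 3·10.2 + 3·9.3 + 3·6.6 + 3·9.7 − 4·4.5 = 31.8%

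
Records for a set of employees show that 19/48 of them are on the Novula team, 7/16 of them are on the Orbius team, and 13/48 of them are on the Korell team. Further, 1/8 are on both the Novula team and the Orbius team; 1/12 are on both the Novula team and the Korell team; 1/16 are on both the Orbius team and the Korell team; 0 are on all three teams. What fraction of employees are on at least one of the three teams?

5/6

By inclusion-exclusion,
P(at least one) = 19/48 + 7/16 + 13/48 − 1/8 − 1/12 − 1/16 + 0 = 5/6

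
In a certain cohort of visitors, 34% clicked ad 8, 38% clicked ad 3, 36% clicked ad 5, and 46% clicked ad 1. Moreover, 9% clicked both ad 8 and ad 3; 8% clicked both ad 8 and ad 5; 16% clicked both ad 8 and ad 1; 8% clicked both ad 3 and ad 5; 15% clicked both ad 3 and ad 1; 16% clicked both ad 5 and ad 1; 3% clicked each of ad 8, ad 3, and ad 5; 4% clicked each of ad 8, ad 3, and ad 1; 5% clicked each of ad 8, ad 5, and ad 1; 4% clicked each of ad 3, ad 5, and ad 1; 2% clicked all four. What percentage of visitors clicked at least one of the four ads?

96%

By inclusion–exclusion:
P(≥1) = 34 + 38 + 36 + 46 − 9 − 8 − 16 − 8 − 15 − 16 + 3 + 4 + 5 + 4 − 2 = 96%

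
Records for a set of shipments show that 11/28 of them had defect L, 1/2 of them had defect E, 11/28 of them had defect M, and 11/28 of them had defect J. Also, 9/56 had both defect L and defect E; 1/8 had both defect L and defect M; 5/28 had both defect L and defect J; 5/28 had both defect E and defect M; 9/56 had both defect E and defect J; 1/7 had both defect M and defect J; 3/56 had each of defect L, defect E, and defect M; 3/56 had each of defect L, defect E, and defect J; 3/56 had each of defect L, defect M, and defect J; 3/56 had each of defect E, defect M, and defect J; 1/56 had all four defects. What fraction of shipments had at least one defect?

13/14

P(≥1) = 11/28 + 1/2 + 11/28 + 11/28 − 9/56 − 1/8 − 5/28 − 5/28 − 9/56 − 1/7 + 3/56 + 3/56 + 3/56 + 3/56 − 1/56 = 13/14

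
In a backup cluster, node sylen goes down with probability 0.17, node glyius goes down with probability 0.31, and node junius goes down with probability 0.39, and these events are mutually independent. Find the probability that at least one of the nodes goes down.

Since the events are independent, P(none) is the product of the individual non-occurrence probabilities.
P(none) = (1 − 0.17) × (1 − 0.31) × (1 − 0.39) = 0.83 × 0.69 × 0.61 = 0.349347
P(at least one) = 1 − 0.349347 = 0.650653

0.650653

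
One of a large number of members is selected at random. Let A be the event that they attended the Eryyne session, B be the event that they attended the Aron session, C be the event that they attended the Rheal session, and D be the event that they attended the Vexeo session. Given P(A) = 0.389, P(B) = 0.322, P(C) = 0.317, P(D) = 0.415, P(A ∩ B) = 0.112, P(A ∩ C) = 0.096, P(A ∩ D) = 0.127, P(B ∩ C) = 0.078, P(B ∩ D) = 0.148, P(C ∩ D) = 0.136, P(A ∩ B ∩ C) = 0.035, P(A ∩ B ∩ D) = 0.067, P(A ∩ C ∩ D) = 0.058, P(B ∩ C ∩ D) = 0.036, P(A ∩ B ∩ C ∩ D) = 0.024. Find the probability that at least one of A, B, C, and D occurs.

0.918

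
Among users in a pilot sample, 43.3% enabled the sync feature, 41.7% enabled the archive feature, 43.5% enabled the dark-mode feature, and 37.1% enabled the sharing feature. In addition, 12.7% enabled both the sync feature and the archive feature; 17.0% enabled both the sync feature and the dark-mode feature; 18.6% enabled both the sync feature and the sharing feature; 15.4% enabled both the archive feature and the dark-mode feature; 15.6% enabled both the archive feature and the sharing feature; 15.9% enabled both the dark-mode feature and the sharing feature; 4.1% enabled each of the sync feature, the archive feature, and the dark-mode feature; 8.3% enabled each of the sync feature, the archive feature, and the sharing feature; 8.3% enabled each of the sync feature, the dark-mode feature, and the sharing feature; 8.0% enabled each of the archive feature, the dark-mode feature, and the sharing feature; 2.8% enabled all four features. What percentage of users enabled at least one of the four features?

P(union) = 43.3 + 41.7 + 43.5 + 37.1 − 12.7 − 17.0 − 18.6 − 15.4 − 15.6 − 15.9 + 4.1 + 8.3 + 8.3 + 8.0 − 2.8 = 96.3%

96.3%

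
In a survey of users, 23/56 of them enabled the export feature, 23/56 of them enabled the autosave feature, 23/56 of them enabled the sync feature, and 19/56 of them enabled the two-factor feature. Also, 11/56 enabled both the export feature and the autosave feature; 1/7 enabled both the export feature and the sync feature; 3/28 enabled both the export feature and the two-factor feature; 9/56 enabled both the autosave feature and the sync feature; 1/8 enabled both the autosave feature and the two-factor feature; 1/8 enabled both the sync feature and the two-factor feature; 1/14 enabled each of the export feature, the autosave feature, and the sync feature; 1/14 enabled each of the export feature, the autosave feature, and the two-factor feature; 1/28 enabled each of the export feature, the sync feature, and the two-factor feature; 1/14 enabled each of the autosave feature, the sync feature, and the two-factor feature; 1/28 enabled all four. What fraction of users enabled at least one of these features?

13/14

By inclusion–exclusion:
P(at least one) = 23/56 + 23/56 + 23/56 + 19/56 − 11/56 − 1/7 − 3/28 − 9/56 − 1/8 − 1/8 + 1/14 + 1/14 + 1/28 + 1/14 − 1/28 = 13/14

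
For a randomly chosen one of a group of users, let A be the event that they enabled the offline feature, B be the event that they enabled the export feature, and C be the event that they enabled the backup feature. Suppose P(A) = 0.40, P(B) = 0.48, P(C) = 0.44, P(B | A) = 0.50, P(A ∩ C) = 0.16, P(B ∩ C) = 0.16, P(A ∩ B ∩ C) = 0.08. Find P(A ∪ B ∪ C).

0.88

P(A ∩ B) = P(A)·P(B|A) = 0.40 × 0.50 = 0.20
Inclusion–exclusion gives
P(A ∪ B ∪ C) = 0.40 + 0.48 + 0.44 − 0.20 − 0.16 − 0.16 + 0.08 = 0.88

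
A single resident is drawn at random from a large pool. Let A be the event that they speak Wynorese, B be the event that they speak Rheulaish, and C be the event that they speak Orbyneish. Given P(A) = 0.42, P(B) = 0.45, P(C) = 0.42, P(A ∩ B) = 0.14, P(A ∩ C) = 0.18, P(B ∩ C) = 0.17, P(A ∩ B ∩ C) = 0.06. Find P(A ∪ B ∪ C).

0.86

P(A ∪ B ∪ C) = 0.42 + 0.45 + 0.42 − 0.14 − 0.18 − 0.17 + 0.06 = 0.86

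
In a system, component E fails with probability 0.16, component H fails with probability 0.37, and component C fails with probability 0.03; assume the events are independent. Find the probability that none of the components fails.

0.513324

P(none) = (1 − 0.16) × (1 − 0.37) × (1 − 0.03) = 0.84 × 0.63 × 0.97 = 0.513324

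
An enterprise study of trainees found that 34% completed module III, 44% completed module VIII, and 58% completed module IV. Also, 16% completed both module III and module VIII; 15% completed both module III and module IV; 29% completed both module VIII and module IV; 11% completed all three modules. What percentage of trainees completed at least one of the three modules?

P(≥1) = 34 + 44 + 58 − 16 − 15 − 29 + 11 = 87%

87%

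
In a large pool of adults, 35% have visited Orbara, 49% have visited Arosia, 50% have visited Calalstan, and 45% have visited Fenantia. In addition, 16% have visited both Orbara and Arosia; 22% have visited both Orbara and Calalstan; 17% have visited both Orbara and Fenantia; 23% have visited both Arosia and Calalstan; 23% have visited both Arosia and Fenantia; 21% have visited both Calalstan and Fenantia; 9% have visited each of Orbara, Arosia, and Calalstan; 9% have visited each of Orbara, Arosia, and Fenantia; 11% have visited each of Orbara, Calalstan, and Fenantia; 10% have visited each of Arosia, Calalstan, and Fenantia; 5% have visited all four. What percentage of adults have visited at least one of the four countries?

P(at least one) = 35 + 49 + 50 + 45 − 16 − 22 − 17 − 23 − 23 − 21 + 9 + 9 + 11 + 10 − 5 = 91%

91%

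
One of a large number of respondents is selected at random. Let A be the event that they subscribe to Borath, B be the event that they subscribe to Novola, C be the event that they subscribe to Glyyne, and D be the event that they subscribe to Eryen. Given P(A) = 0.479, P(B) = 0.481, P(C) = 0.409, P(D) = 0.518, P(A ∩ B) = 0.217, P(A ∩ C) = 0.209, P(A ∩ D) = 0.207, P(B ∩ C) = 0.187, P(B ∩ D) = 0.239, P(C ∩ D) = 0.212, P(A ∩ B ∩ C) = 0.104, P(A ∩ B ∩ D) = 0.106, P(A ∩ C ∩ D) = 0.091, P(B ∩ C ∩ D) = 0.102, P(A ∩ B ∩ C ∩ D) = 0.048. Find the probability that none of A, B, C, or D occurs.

0.029

By inclusion–exclusion:
P(A ∪ B ∪ C ∪ D) = 0.479 + 0.481 + 0.409 + 0.518 − 0.217 − 0.209 − 0.207 − 0.187 − 0.239 − 0.212 + 0.104 + 0.106 + 0.091 + 0.102 − 0.048 = 0.971
P(none) = 1 − 0.971 = 0.029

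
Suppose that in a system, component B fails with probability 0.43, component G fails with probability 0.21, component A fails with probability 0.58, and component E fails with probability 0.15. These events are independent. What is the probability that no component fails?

0.1607571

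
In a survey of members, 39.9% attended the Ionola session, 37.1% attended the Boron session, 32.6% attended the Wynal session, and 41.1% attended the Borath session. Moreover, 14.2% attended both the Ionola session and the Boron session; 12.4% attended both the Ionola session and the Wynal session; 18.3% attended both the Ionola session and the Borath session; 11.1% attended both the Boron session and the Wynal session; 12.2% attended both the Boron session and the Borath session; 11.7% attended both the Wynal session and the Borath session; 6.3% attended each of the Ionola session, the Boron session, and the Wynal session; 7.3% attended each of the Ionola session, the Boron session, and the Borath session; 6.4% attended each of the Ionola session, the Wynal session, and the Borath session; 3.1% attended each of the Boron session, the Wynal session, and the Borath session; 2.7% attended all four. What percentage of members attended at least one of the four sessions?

By inclusion–exclusion:
P(union) = 39.9 + 37.1 + 32.6 + 41.1 − 14.2 − 12.4 − 18.3 − 11.1 − 12.2 − 11.7 + 6.3 + 7.3 + 6.4 + 3.1 − 2.7 = 91.2%

91.2%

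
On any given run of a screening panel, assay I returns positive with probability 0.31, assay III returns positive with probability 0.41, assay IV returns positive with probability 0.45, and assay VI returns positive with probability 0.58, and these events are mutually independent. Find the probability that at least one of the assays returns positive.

0.9059599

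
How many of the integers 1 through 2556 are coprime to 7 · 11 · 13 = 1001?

1839

Apply inclusion-exclusion:
floor(2556/7) + floor(2556/11) + floor(2556/13) − floor(2556/77) − floor(2556/91) − floor(2556/143) + floor(2556/1001) = 365 + 232 + 196 − 33 − 28 − 17 + 2 = 717
2556 − 717 = 1839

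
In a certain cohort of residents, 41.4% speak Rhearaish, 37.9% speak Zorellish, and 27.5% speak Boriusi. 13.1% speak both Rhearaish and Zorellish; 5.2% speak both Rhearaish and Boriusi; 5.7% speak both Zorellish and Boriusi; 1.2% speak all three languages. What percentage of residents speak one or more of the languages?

P(union) = 41.4 + 37.9 + 27.5 − 13.1 − 5.2 − 5.7 + 1.2 = 84.0%

84.0%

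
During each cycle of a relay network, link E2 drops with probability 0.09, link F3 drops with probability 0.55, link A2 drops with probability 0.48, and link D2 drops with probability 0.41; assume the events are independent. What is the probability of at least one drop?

0.8743654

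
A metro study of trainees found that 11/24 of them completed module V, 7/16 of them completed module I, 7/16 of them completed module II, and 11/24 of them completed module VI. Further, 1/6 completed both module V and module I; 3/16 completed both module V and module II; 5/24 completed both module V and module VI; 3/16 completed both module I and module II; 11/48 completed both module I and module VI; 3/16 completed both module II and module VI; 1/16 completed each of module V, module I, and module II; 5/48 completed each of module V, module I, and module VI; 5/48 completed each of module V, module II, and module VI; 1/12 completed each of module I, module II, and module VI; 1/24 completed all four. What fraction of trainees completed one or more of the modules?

15/16

P(at least one) = 11/24 + 7/16 + 7/16 + 11/24 − 1/6 − 3/16 − 5/24 − 3/16 − 11/48 − 3/16 + 1/16 + 5/48 + 5/48 + 1/12 − 1/24 = 15/16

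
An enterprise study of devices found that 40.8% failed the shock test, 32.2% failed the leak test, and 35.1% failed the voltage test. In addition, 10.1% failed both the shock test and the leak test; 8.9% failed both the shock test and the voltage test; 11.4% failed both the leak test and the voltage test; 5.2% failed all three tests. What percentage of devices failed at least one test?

82.9%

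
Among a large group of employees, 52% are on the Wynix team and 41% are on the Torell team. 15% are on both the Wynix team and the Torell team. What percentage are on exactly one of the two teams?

63%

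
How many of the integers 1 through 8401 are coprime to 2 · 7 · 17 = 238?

floor(8401/2) + floor(8401/7) + floor(8401/17) − floor(8401/14) − floor(8401/34) − floor(8401/119) + floor(8401/238) = 4200 + 1200 + 494 − 600 − 247 − 70 + 35 = 5012
8401 − 5012 = 3389

3389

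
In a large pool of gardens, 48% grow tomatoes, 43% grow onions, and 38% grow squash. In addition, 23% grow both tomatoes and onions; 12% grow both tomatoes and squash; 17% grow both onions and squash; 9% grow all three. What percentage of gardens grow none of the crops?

14%

Inclusion–exclusion gives
P(union) = 48 + 43 + 38 − 23 − 12 − 17 + 9 = 86%
P(none) = 100% − 86% = 14%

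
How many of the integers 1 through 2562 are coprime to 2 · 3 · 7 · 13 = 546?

Apply inclusion-exclusion:
1281 + 854 + 366 + 197 − 427 − 183 − 98 − 122 − 65 − 28 + 61 + 32 + 14 + 9 − 4 = 1887
2562 − 1887 = 675

675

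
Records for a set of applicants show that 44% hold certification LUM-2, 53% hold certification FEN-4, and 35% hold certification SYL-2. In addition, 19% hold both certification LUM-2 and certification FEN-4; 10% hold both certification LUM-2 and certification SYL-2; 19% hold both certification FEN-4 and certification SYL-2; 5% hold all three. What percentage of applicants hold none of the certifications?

11%

By inclusion-exclusion,
P(≥1) = 44 + 53 + 35 − 19 − 10 − 19 + 5 = 89%
P(none) = 100% − 89% = 11%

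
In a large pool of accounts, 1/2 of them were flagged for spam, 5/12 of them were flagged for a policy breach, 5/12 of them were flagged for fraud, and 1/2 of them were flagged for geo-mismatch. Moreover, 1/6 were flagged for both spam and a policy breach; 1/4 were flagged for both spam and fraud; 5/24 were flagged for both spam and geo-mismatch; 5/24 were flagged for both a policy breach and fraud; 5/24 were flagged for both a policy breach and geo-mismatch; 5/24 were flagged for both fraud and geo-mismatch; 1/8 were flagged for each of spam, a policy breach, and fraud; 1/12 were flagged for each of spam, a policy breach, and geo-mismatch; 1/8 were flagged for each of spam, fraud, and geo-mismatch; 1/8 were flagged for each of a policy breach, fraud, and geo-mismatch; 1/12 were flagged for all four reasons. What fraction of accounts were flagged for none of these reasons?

P(at least one) = 1/2 + 5/12 + 5/12 + 1/2 − 1/6 − 1/4 − 5/24 − 5/24 − 5/24 − 5/24 + 1/8 + 1/12 + 1/8 + 1/8 − 1/12 = 23/24
P(none) = 1 − 23/24 = 1/24

1/24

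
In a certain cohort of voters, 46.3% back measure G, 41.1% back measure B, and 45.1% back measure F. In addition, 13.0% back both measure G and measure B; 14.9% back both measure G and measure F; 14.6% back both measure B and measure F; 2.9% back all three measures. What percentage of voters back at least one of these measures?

P(at least one) = 46.3 + 41.1 + 45.1 − 13.0 − 14.9 − 14.6 + 2.9 = 92.9%

92.9%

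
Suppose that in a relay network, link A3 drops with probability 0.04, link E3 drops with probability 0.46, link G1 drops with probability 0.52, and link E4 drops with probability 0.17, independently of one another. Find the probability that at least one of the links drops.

Since the events are independent, P(none) is the product of the individual non-occurrence probabilities.
P(none) = (1 − 0.04) × (1 − 0.46) × (1 − 0.52) × (1 − 0.17) = 0.96 × 0.54 × 0.48 × 0.83 = 0.20653056
P(at least one) = 1 − 0.20653056 = 0.79346944

0.79346944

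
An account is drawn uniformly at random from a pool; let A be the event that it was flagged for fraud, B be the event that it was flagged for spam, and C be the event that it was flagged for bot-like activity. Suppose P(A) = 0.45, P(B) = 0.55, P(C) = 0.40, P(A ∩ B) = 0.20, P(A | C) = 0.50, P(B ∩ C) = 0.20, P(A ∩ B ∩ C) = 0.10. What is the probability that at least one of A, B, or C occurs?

P(A ∩ C) = P(C)·P(A|C) = 0.40 × 0.50 = 0.20
Using inclusion–exclusion:
P(A ∪ B ∪ C) = 0.45 + 0.55 + 0.40 − 0.20 − 0.20 − 0.20 + 0.10 = 0.90

0.90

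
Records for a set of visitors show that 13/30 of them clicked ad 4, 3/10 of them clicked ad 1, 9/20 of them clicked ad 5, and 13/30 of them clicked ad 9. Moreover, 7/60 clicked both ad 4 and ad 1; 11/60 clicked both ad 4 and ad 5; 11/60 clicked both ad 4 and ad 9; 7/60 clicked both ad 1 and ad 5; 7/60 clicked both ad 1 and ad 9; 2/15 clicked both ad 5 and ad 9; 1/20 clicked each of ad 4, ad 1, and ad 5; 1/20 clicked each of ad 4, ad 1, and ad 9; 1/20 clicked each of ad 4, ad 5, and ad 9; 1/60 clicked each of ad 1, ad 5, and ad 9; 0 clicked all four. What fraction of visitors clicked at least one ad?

14/15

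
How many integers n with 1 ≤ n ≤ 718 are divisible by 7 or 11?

158

Using inclusion–exclusion:
⌊718/7⌋ + ⌊718/11⌋ − ⌊718/77⌋ = 102 + 65 − 9 = 158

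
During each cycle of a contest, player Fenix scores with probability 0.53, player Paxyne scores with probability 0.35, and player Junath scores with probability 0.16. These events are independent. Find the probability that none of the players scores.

0.25662

P(none) = (1 − 0.53) × (1 − 0.35) × (1 − 0.16) = 0.47 × 0.65 × 0.84 = 0.25662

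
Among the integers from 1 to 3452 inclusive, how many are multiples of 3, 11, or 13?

Using inclusion–exclusion:
1150 + 313 + 265 − 104 − 88 − 24 + 8 = 1520

1520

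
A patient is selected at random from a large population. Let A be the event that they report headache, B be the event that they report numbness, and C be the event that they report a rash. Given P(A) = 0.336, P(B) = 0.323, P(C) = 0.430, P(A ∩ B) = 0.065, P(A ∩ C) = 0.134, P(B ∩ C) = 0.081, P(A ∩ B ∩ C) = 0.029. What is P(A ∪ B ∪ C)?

0.838

Inclusion–exclusion gives
P(A ∪ B ∪ C) = 0.336 + 0.323 + 0.430 − 0.065 − 0.134 − 0.081 + 0.029 = 0.838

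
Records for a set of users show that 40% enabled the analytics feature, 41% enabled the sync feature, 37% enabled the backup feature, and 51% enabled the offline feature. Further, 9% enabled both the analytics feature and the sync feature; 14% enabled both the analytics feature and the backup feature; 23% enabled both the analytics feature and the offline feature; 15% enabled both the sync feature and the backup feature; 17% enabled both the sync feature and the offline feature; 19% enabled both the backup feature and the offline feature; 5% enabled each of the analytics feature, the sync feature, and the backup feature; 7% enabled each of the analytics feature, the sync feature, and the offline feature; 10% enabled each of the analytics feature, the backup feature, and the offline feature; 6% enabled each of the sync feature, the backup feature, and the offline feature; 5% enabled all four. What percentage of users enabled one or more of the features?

95%

By inclusion–exclusion:
P(at least one) = 40 + 41 + 37 + 51 − 9 − 14 − 23 − 15 − 17 − 19 + 5 + 7 + 10 + 6 − 5 = 95%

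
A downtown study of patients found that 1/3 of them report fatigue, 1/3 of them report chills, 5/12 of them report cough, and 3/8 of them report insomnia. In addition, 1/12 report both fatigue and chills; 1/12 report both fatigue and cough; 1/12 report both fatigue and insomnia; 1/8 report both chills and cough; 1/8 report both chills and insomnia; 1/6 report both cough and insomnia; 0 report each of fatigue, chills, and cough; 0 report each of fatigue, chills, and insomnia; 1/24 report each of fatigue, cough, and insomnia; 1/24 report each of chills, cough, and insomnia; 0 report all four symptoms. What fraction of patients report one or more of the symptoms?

By inclusion-exclusion,
P(≥1) = 1/3 + 1/3 + 5/12 + 3/8 − 1/12 − 1/12 − 1/12 − 1/8 − 1/8 − 1/6 + 0 + 0 + 1/24 + 1/24 − 0 = 7/8

7/8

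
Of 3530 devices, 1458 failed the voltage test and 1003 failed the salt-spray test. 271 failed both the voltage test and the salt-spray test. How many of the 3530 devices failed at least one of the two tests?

|at least one| = 1458 + 1003 − 271 = 2190

2190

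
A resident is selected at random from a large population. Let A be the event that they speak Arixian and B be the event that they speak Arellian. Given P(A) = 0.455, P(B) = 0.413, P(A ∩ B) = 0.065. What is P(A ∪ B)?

0.803

Apply inclusion-exclusion:
P(A ∪ B) = 0.455 + 0.413 − 0.065 = 0.803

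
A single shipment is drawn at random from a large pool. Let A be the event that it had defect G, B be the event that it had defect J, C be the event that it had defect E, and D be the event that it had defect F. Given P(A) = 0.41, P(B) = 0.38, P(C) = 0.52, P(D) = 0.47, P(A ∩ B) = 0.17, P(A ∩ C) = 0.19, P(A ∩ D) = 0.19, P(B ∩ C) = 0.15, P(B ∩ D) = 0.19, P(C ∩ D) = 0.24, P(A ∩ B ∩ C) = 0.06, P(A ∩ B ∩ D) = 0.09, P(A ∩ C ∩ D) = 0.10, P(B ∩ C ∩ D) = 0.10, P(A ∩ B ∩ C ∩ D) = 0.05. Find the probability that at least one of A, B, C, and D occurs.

Apply inclusion-exclusion:
P(A ∪ B ∪ C ∪ D) = 0.41 + 0.38 + 0.52 + 0.47 − 0.17 − 0.19 − 0.19 − 0.15 − 0.19 − 0.24 + 0.06 + 0.09 + 0.10 + 0.10 − 0.05 = 0.95

0.95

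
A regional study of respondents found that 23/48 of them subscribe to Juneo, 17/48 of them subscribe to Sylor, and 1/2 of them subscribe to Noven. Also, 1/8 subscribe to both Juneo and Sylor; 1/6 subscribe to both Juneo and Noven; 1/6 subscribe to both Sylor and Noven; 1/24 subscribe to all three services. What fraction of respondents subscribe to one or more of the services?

11/12

Using inclusion–exclusion:
P(≥1) = 23/48 + 17/48 + 1/2 − 1/8 − 1/6 − 1/6 + 1/24 = 11/12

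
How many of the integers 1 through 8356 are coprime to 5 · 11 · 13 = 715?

5610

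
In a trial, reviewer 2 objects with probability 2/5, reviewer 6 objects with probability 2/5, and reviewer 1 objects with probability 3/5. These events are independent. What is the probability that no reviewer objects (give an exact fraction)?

18/125

Independence gives P(none) = ∏(1 − pᵢ).
P(none) = (1 − 2/5) × (1 − 2/5) × (1 − 3/5) = 3/5 × 3/5 × 2/5 = 18/125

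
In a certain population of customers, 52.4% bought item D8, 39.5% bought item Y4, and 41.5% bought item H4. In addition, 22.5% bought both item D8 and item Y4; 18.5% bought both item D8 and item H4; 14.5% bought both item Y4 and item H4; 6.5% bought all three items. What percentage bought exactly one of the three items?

41.9%

P(exactly one) = 52.4 + 39.5 + 41.5 − 2·22.5 − 2·18.5 − 2·14.5 + 3·6.5 = 41.9%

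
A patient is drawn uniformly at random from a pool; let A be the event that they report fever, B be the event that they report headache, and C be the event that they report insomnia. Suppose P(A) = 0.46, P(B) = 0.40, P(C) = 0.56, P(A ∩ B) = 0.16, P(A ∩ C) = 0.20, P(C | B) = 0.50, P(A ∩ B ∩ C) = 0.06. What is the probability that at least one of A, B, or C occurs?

0.92

P(B ∩ C) = P(B)·P(C|B) = 0.40 × 0.50 = 0.20
P(A ∪ B ∪ C) = 0.46 + 0.40 + 0.56 − 0.16 − 0.20 − 0.20 + 0.06 = 0.92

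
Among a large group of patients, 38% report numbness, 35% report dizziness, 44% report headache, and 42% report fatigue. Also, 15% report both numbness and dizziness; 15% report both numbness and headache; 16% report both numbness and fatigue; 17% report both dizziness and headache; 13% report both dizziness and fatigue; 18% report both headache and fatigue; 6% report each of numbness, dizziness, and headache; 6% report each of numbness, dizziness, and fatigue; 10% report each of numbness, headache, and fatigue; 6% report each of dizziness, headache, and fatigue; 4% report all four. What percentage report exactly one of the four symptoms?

39%

By inclusion–exclusion (exactly-one form):
P(exactly one) = 38 + 35 + 44 + 42 − 2·15 − 2·15 − 2·16 − 2·17 − 2·13 − 2·18 + 3·6 + 3·6 + 3·10 + 3·6 − 4·4 = 39%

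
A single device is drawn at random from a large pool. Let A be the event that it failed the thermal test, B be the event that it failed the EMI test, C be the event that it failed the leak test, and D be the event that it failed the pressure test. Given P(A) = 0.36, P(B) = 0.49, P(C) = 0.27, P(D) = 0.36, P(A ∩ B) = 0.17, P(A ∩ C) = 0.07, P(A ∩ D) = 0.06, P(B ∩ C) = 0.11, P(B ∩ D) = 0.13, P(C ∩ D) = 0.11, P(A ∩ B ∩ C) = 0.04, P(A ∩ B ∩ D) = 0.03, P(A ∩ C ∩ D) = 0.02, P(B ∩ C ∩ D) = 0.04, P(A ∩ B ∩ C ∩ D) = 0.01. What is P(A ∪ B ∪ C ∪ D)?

P(A ∪ B ∪ C ∪ D) = 0.36 + 0.49 + 0.27 + 0.36 − 0.17 − 0.07 − 0.06 − 0.11 − 0.13 − 0.11 + 0.04 + 0.03 + 0.02 + 0.04 − 0.01 = 0.95

0.95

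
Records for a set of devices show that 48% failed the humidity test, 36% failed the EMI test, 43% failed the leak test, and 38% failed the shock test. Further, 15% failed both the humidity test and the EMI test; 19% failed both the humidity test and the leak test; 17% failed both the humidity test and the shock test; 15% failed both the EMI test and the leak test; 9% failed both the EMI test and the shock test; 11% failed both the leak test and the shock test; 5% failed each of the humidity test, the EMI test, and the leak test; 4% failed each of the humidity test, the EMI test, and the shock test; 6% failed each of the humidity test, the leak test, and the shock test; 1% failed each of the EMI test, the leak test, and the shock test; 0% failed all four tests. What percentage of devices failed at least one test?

P(union) = 48 + 36 + 43 + 38 − 15 − 19 − 17 − 15 − 9 − 11 + 5 + 4 + 6 + 1 − 0 = 95%

95%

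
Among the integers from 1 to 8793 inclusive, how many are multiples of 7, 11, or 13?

floor(8793/7) + floor(8793/11) + floor(8793/13) − floor(8793/77) − floor(8793/91) − floor(8793/143) + floor(8793/1001) = 1256 + 799 + 676 − 114 − 96 − 61 + 8 = 2468

2468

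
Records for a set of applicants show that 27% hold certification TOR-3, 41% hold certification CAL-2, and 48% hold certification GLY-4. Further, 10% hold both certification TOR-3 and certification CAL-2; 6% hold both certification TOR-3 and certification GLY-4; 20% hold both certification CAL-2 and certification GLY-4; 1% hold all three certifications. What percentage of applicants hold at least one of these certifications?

P(≥1) = 27 + 41 + 48 − 10 − 6 − 20 + 1 = 81%

81%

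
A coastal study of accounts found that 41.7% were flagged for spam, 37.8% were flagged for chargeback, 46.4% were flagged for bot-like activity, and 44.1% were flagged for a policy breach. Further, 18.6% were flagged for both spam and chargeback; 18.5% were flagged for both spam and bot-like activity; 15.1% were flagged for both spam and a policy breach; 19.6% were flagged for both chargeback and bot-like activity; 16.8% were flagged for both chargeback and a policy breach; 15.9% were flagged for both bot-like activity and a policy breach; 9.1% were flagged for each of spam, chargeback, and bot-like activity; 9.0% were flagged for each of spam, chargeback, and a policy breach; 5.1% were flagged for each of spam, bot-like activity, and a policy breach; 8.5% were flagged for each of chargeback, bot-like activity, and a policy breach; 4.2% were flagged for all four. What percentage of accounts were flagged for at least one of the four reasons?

By inclusion–exclusion:
P(union) = 41.7 + 37.8 + 46.4 + 44.1 − 18.6 − 18.5 − 15.1 − 19.6 − 16.8 − 15.9 + 9.1 + 9.0 + 5.1 + 8.5 − 4.2 = 93.0%

93.0%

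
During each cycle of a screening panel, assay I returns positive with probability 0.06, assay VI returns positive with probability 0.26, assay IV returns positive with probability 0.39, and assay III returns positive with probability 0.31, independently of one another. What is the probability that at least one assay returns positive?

0.70722196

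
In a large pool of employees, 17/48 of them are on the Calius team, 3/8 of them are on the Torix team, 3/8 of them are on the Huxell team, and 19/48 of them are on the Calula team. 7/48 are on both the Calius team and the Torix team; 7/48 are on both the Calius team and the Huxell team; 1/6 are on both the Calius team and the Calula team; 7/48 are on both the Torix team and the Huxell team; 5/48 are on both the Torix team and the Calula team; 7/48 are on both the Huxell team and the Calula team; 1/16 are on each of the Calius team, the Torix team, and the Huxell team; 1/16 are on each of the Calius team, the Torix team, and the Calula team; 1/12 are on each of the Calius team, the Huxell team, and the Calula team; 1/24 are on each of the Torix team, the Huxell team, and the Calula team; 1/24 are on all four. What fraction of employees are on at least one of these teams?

By inclusion-exclusion,
P(at least one) = 17/48 + 3/8 + 3/8 + 19/48 − 7/48 − 7/48 − 1/6 − 7/48 − 5/48 − 7/48 + 1/16 + 1/16 + 1/12 + 1/24 − 1/24 = 41/48

41/48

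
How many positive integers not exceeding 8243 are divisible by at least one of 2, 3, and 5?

Apply inclusion-exclusion:
⌊8243/2⌋ + ⌊8243/3⌋ + ⌊8243/5⌋ − ⌊8243/6⌋ − ⌊8243/10⌋ − ⌊8243/15⌋ + ⌊8243/30⌋ = 4121 + 2747 + 1648 − 1373 − 824 − 549 + 274 = 6044

6044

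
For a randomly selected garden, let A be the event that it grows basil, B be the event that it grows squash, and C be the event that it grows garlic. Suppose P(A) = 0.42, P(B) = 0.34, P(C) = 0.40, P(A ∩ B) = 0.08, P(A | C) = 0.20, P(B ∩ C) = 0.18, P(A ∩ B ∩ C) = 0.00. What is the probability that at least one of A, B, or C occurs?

P(A ∩ C) = P(C)·P(A|C) = 0.40 × 0.20 = 0.08
Apply inclusion-exclusion:
P(A ∪ B ∪ C) = 0.42 + 0.34 + 0.40 − 0.08 − 0.08 − 0.18 + 0.00 = 0.82

0.82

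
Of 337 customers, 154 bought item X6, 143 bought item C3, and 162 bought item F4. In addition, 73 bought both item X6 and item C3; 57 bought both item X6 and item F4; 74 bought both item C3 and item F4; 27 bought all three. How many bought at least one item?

By inclusion–exclusion:
|union| = 154 + 143 + 162 − 73 − 57 − 74 + 27 = 282

282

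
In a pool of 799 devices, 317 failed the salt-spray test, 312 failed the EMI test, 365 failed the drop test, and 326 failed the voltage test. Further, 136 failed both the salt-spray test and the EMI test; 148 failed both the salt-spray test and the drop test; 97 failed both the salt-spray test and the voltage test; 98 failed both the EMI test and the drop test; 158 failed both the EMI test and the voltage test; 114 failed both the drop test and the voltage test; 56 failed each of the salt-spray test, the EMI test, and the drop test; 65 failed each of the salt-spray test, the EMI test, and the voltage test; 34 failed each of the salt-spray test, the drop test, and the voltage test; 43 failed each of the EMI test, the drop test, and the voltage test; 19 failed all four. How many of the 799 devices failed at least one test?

Inclusion–exclusion gives
N(≥1) = 317 + 312 + 365 + 326 − 136 − 148 − 97 − 98 − 158 − 114 + 56 + 65 + 34 + 43 − 19 = 748

748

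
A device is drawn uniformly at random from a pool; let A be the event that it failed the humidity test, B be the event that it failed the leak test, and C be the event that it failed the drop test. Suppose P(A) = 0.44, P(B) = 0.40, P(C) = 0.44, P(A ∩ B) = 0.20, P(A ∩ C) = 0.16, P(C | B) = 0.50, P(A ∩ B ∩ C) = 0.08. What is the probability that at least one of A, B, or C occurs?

0.80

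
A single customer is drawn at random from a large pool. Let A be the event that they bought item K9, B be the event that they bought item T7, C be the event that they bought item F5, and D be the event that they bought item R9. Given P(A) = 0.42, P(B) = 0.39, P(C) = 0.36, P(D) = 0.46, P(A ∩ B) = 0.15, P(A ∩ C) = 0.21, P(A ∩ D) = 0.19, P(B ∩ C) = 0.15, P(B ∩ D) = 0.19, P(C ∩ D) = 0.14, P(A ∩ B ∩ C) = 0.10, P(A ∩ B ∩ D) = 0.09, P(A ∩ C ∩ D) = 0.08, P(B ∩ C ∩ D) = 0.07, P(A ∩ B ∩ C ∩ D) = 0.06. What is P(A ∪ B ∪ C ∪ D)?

By inclusion-exclusion,
P(A ∪ B ∪ C ∪ D) = 0.42 + 0.39 + 0.36 + 0.46 − 0.15 − 0.21 − 0.19 − 0.15 − 0.19 − 0.14 + 0.10 + 0.09 + 0.08 + 0.07 − 0.06 = 0.88

0.88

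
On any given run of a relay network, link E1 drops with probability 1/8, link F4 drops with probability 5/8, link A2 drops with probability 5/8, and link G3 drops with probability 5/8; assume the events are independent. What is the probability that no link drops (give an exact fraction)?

189/4096

P(none) = (1 − 1/8) × (1 − 5/8) × (1 − 5/8) × (1 − 5/8) = 7/8 × 3/8 × 3/8 × 3/8 = 189/4096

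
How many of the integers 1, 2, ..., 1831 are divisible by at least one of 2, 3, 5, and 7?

915 + 610 + 366 + 261 − 305 − 183 − 130 − 122 − 87 − 52 + 61 + 43 + 26 + 17 − 8 = 1412

1412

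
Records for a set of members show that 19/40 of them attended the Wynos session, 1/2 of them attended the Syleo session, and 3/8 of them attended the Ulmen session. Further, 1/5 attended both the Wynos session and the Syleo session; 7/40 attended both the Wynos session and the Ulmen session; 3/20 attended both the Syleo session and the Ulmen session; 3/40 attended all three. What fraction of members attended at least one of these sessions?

9/10

P(≥1) = 19/40 + 1/2 + 3/8 − 1/5 − 7/40 − 3/20 + 3/40 = 9/10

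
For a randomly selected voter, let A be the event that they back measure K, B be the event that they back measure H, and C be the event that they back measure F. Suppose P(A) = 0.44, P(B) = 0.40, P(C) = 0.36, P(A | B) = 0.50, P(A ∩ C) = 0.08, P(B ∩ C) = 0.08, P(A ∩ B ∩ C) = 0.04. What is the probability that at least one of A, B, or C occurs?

0.88

P(A ∩ B) = P(B)·P(A|B) = 0.40 × 0.50 = 0.20
P(A ∪ B ∪ C) = 0.44 + 0.40 + 0.36 − 0.20 − 0.08 − 0.08 + 0.04 = 0.88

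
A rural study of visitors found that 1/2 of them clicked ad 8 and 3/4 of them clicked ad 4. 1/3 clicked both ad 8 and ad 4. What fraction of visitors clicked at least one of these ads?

11/12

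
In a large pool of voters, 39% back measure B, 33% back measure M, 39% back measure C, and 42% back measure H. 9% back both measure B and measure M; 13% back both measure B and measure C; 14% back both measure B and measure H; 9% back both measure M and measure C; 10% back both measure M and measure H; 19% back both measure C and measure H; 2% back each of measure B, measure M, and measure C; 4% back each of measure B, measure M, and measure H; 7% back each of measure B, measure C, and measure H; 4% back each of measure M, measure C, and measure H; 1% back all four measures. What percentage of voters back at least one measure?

95%

By inclusion-exclusion,
P(≥1) = 39 + 33 + 39 + 42 − 9 − 13 − 14 − 9 − 10 − 19 + 2 + 4 + 7 + 4 − 1 = 95%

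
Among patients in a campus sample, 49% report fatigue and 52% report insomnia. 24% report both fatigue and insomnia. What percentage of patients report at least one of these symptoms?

77%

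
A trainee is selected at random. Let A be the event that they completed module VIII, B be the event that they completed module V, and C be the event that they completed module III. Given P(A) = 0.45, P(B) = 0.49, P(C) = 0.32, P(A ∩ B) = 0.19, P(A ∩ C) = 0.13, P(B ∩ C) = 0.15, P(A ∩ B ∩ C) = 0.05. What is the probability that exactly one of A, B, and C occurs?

P(exactly one) = 0.45 + 0.49 + 0.32 − 2·0.19 − 2·0.13 − 2·0.15 + 3·0.05 = 0.47

0.47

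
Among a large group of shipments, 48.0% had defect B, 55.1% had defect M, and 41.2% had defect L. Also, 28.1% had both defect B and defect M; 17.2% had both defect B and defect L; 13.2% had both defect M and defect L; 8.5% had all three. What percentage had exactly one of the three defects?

Using the inclusion–exclusion count for exactly one event:
P(exactly one) = 48.0 + 55.1 + 41.2 − 2·28.1 − 2·17.2 − 2·13.2 + 3·8.5 = 52.8%

52.8%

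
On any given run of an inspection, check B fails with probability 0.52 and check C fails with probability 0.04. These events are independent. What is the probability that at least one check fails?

P(none) = (1 − 0.52) × (1 − 0.04) = 0.48 × 0.96 = 0.4608
P(at least one) = 1 − 0.4608 = 0.5392

0.5392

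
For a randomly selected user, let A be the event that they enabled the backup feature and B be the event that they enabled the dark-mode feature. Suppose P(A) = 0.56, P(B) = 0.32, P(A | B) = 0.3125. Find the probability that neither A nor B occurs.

P(A ∩ B) = P(B)·P(A|B) = 0.32 × 0.3125 = 0.10
P(A ∪ B) = 0.56 + 0.32 − 0.10 = 0.78
P(none) = 1 − 0.78 = 0.22

0.22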